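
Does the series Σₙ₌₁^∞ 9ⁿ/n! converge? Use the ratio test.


aₙ = 9^n/n!
a_{n+1}/aₙ = 9^(n+1)/(n+1)! × n!/9^n
= 9/(n+1)
L = lim(n→∞) 9/(n+1) = 0
L < 1 → series CONVERGES

Converges (ratio test: L = 0 < 1)


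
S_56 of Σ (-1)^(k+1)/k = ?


S = 1 - 1/2 + 1/3 - 1/4 + 1/5 - 1/6 + 1/7 - 1/8 ± ...
= 0.6843
(Full series converges to +ln(2) ≈ +0.6931)

S_56 = 0.6843


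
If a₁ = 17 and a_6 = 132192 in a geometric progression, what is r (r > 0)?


r^(n-1) = aₙ/a₁
r^5 = 132192/17 = 7776
r = 7776^(1/5)
= 6

r = 6


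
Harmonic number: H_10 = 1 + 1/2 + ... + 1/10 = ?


H_10 = 1/1 + 1/2 + 1/3 + 1/4 + 1/5 + 1/6 + 1/7 + 1/8 + 1/9 + 1/10
= 7381/2520
≈ 2.929

H_10 = 7381/2520 ≈ 2.929


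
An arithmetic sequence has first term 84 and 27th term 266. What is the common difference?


d = (aₙ - a₁)/(n-1)
= (266 - 84)/(27-1)
= 182/26 = 7

d = 7


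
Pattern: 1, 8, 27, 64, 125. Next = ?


Pattern: perfect cubes: n³
Terms: 1, 8, 27, 64, 125
Next term = 216

Next term = 216


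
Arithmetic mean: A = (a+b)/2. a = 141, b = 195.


AM = (141 + 195)/2 = 336/2 = 168

AM = 168


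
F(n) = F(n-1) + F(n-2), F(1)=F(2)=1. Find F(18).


Fibonacci sequence: 1, 1, 2, 3, 5, 8, 13, 21, 34, 55, 89, ...
F(18) = 2584

F(18) = 2584


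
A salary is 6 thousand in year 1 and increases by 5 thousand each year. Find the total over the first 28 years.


aₙ = 6 + (28-1)×5 = 141
Sₙ = n(a₁+aₙ)/2 = 28×(6+141)/2
= 28×147/2 = 2058

S_28 = 2058


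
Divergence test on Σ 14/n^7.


lim(n→∞) 14/n^7 = 0
lim aₙ = 0 → nth-term test is INCONCLUSIVE
(Need other tests; this is actually a convergent p-series with p=7 > 1)

Inconclusive (lim aₙ = 0; need another test)


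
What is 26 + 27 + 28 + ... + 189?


Σₖ₌26^189 k = Σₖ₌₁^189 k − Σₖ₌₁^25 k
= 189·190/2 − 25·26/2
= 17955 − 325 = 17630

Σk = 17630


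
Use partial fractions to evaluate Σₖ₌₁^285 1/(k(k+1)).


1/(k(k+1)) = 1/k - 1/(k+1) (partial fractions)
Telescoping: Σ = 1 - 1/286 = 285/286

Sum = 285/286


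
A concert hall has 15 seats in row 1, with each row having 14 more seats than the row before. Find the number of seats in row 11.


aₙ = a₁ + (n-1)d
= 15 + (11-1)×14
= 15 + 140
= 155

a_11 = 155


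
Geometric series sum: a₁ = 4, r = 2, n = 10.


Sₙ = 4×(2^10 - 1)/(2 - 1)
= 4×(1024 - 1)/1
= 4×1023/1
= 4092

S_10 = 4092


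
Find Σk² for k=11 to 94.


Σₖ₌11^94 k² = Σₖ₌₁^94 k² − Σₖ₌₁^10 k²
= 94·95·189/6 − 10·11·21/6
= 281295 − 385 = 280910

Σk² = 280910


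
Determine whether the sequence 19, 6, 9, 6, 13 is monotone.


Differences: -13, 3, -3, 7
Difference at position 2 is +3 (> 0) but position 1 is -13 (< 0) — sequence both rises and falls
→ NOT monotonic

Not monotonic


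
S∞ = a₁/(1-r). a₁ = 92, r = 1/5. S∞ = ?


S∞ = a₁/(1-r) = 92/(1 - 1/5)
= 92/(4/5)
= 115

S∞ = 115


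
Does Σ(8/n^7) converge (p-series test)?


p-series test: Σ c/n^p converges if p > 1, diverges if p ≤ 1 (constant c > 0 doesn't affect convergence).
p = 7
7 > 1 → CONVERGES

Converges (p = 7 > 1)


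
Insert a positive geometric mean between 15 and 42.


GM = √(15×42) = √630 = 25.0998

GM = 25.0998


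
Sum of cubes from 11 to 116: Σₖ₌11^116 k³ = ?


Σₖ₌11^116 k³ = [116·117/2]² − [10·11/2]²
= 46049796 − 3025 = 46046771

Σk³ = 46046771


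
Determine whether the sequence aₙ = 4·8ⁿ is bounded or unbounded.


aₙ = 4·8ⁿ → as n→∞, aₙ→∞ (since base 8 > 1)
No finite upper bound exists
The sequence is UNBOUNDED

Unbounded (aₙ → ∞ as n → ∞)


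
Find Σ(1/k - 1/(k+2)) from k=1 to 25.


Telescoping with gap 2: two head and two tail terms survive.
= (1 + 1/2) - (1/26 + 1/27)
= 3/2 - 1/26 - 1/27 = 500/351

Sum = 500/351


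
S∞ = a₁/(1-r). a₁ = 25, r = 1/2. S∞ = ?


S∞ = a₁/(1-r) = 25/(1 - 1/2)
= 25/(1/2)
= 50

S∞ = 50


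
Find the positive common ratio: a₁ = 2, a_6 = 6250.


r^(n-1) = aₙ/a₁
r^5 = 6250/2 = 3125
r = 3125^(1/5)
= 5

r = 5


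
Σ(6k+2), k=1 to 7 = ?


Σ(6k+2) = 6·Σk + 2·n
= 6·28 + 2·7
= 168 + 14 = 182

Σ = 182


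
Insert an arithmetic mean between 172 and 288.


AM = (172 + 288)/2 = 460/2 = 230

AM = 230


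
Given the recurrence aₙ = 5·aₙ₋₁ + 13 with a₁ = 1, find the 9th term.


Computing step by step:
a_1 = 1
a_2 = 18
a_3 = 103
a_4 = 528
a_5 = 2653
a_6 = 13278
a_7 = 66403
a_8 = 332028
a_9 = 1660153


a_9 = 1660153


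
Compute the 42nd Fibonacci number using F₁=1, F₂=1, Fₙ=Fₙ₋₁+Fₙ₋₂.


Fibonacci sequence: 1, 1, 2, 3, 5, 8, 13, 21, 34, 55, 89, ...
F(42) = 267914296

F(42) = 267914296


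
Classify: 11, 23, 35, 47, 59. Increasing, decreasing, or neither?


Differences: 12, 12, 12, 12
All differences > 0 → strictly INCREASING

Monotonically increasing


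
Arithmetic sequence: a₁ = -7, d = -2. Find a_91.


aₙ = a₁ + (n-1)d
= -7 + (91-1)×-2
= -7 - 180
= -187

a_91 = -187


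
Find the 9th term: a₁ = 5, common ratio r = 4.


aₙ = a₁·r^(n-1)
= 5×4^8
= 5×65536
= 327680

a_9 = 327680


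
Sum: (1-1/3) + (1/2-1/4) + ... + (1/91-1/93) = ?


Telescoping with gap 2: two head and two tail terms survive.
= (1 + 1/2) - (1/92 + 1/93)
= 3/2 - 1/92 - 1/93 = 12649/8556

Sum = 12649/8556


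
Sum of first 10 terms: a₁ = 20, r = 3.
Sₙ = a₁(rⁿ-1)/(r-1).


Sₙ = 20×(3^10 - 1)/(3 - 1)
= 20×(59049 - 1)/2
= 20×59048/2
= 590480

S_10 = 590480


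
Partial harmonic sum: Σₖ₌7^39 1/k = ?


Σₖ₌7^39 1/k = 1/7 + 1/8 + 1/9 + ... + 1/39
= 876018803354593/485721041551200
≈ 1.8035

Sum = 876018803354593/485721041551200 ≈ 1.8035


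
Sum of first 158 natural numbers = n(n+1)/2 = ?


n(n+1)/2 = 158×159/2 = 25122/2 = 12561

Σk = 12561


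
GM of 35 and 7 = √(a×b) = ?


GM = √(35×7) = √245 = 15.6525

GM = 15.6525


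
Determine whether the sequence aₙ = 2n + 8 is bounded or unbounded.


aₙ = 2n + 8 → as n→∞, aₙ→∞
No finite upper bound exists
The sequence is UNBOUNDED

Unbounded (aₙ → ∞ as n → ∞)


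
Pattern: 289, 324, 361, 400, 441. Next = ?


Pattern: perfect squares: n²
Terms: 289, 324, 361, 400, 441
Next term = 484

Next term = 484


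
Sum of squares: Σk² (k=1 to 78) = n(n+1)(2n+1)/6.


n = 78
n(n+1)(2n+1)/6 = 78×79×157/6
= 967434/6 = 161239

Σk² = 161239


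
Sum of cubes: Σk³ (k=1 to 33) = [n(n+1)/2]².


n(n+1)/2 = 33×34/2 = 561
Σk³ = 561² = 314721

Σk³ = 314721


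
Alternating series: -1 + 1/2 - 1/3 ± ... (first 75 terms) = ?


S = -1 + 1/2 - 1/3 + 1/4 - 1/5 + 1/6 - 1/7 + 1/8 ± ...
= -0.6998
(Full series converges to -ln(2) ≈ -0.6931)

S_75 = -0.6998


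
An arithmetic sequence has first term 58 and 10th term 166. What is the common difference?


d = (aₙ - a₁)/(n-1)
= (166 - 58)/(10-1)
= 108/9 = 12

d = 12


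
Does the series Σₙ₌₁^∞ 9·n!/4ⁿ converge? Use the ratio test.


aₙ = 9·n!/4^n
a_{n+1}/aₙ = (n+1)!/4^(n+1) × 4^n/n!  (constant 9 cancels)
= (n+1)/4
L = lim(n→∞) (n+1)/4 = ∞
L > 1 → series DIVERGES

Diverges (ratio test: L = ∞ > 1)


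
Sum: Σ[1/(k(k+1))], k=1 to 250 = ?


1/(k(k+1)) = 1/k - 1/(k+1) (partial fractions)
Telescoping: Σ = 1 - 1/251 = 250/251

Sum = 250/251


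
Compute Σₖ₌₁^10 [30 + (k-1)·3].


aₙ = 30 + (10-1)×3 = 57
Sₙ = n(a₁+aₙ)/2 = 10×(30+57)/2
= 10×87/2 = 435

S_10 = 435


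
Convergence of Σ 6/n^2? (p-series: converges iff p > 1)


p-series test: Σ c/n^p converges if p > 1, diverges if p ≤ 1 (constant c > 0 doesn't affect convergence).
p = 2
2 > 1 → CONVERGES

Converges (p = 2 > 1)


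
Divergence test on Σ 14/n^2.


lim(n→∞) 14/n^2 = 0
lim aₙ = 0 → nth-term test is INCONCLUSIVE
(Need other tests; this is actually a convergent p-series with p=2 > 1)

Inconclusive (lim aₙ = 0; need another test)


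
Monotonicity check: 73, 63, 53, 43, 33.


Differences: -10, -10, -10, -10
All differences < 0 → strictly DECREASING

Monotonically decreasing


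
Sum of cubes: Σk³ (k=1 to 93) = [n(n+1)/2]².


n(n+1)/2 = 93×94/2 = 4371
Σk³ = 4371² = 19105641

Σk³ = 19105641


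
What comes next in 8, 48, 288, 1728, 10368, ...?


Pattern: geometric (r=6)
Terms: 8, 48, 288, 1728, 10368
Next term = 62208

Next term = 62208


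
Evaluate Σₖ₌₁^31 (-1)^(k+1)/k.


S = 1 - 1/2 + 1/3 - 1/4 + 1/5 - 1/6 + 1/7 - 1/8 ± ...
= 0.709
(Full series converges to +ln(2) ≈ +0.6931)

S_31 = 0.709


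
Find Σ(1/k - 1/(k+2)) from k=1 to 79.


Telescoping with gap 2: two head and two tail terms survive.
= (1 + 1/2) - (1/80 + 1/81)
= 3/2 - 1/80 - 1/81 = 9559/6480

Sum = 9559/6480


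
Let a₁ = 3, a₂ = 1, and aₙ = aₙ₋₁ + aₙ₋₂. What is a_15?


Computing iteratively: 3, 1, 4, 5, 9, 14, 23, 37, 60, 97, 157, 254, ...
a_15 = 1076

a_15 = 1076


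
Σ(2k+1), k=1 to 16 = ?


Σ(2k+1) = 2·Σk + 1·n
= 2·136 + 1·16
= 272 + 16 = 288

Σ = 288


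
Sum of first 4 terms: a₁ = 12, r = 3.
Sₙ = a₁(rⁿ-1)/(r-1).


Sₙ = 12×(3^4 - 1)/(3 - 1)
= 12×(81 - 1)/2
= 12×80/2
= 480

S_4 = 480


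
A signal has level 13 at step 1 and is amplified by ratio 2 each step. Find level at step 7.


aₙ = a₁·r^(n-1)
= 13×2^6
= 13×64
= 832

a_7 = 832


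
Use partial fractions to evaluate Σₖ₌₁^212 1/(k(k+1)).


1/(k(k+1)) = 1/k - 1/(k+1) (partial fractions)
Telescoping: Σ = 1 - 1/213 = 212/213

Sum = 212/213


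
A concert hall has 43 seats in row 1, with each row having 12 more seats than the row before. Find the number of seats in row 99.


aₙ = a₁ + (n-1)d
= 43 + (99-1)×12
= 43 + 1176
= 1219

a_99 = 1219


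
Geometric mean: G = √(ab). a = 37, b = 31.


GM = √(37×31) = √1147 = 33.8674

GM = 33.8674


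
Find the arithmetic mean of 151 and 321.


AM = (151 + 321)/2 = 472/2 = 236

AM = 236


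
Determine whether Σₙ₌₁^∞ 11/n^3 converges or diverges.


p-series test: Σ c/n^p converges if p > 1, diverges if p ≤ 1 (constant c > 0 doesn't affect convergence).
p = 3
3 > 1 → CONVERGES

Converges (p = 3 > 1)


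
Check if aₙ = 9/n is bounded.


a₁ = 9, a₂ = 9/2, a₃ = 9/3, ...
0 < aₙ ≤ 9 for all n ≥ 1
Lower bound: 0, Upper bound: 9
The sequence IS bounded

Bounded (0 < aₙ ≤ 9)


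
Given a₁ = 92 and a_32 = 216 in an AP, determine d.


d = (aₙ - a₁)/(n-1)
= (216 - 92)/(32-1)
= 124/31 = 4

d = 4


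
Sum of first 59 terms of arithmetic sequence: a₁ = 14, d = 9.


aₙ = 14 + (59-1)×9 = 536
Sₙ = n(a₁+aₙ)/2 = 59×(14+536)/2
= 59×550/2 = 16225

S_59 = 16225


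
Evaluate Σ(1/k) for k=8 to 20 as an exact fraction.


Σₖ₌8^20 1/k = 1/8 + 1/9 + 1/10 + ... + 1/20
= 77976391/77597520
≈ 1.0049

Sum = 77976391/77597520 ≈ 1.0049


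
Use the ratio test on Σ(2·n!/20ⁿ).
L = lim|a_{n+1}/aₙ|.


aₙ = 2·n!/20^n
a_{n+1}/aₙ = (n+1)!/20^(n+1) × 20^n/n!  (constant 2 cancels)
= (n+1)/20
L = lim(n→∞) (n+1)/20 = ∞
L > 1 → series DIVERGES

Diverges (ratio test: L = ∞ > 1)


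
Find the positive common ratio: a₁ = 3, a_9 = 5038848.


r^(n-1) = aₙ/a₁
r^8 = 5038848/3 = 1679616
r = 1679616^(1/8)
= ±6; taking r > 0 gives r = 6

r = 6


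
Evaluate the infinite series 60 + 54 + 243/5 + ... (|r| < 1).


S∞ = a₁/(1-r) = 60/(1 - 9/10)
= 60/(1/10)
= 600

S∞ = 600


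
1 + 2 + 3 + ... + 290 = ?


n(n+1)/2 = 290×291/2 = 84390/2 = 42195

Σk = 42195


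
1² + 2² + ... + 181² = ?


n = 181
n(n+1)(2n+1)/6 = 181×182×363/6
= 11957946/6 = 1992991

Σk² = 1992991


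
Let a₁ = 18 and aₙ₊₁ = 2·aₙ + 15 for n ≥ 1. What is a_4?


Computing step by step:
a_1 = 18
a_2 = 51
a_3 = 117
a_4 = 249


a_4 = 249


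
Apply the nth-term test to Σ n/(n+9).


lim(n→∞) n/(n+9) = 1/1 = 1  (divide numerator and denominator by n)
lim aₙ = 1 ≠ 0 → series DIVERGES

Diverges (lim aₙ = 1 ≠ 0)


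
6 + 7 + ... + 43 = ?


Σₖ₌6^43 k = Σₖ₌₁^43 k − Σₖ₌₁^5 k
= 43·44/2 − 5·6/2
= 946 − 15 = 931

Σk = 931


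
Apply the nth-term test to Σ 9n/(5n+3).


lim(n→∞) 9n/(5n+3) = 9/5 = 9/5  (divide numerator and denominator by n)
lim aₙ = 9/5 ≠ 0 → series DIVERGES

Diverges (lim aₙ = 9/5 ≠ 0)


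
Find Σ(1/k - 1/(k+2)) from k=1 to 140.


Telescoping with gap 2: two head and two tail terms survive.
= (1 + 1/2) - (1/141 + 1/142)
= 3/2 - 1/141 - 1/142 = 14875/10011

Sum = 14875/10011


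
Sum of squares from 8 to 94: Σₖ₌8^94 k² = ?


Σₖ₌8^94 k² = Σₖ₌₁^94 k² − Σₖ₌₁^7 k²
= 94·95·189/6 − 7·8·15/6
= 281295 − 140 = 281155

Σk² = 281155


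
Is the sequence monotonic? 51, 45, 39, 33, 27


Differences: -6, -6, -6, -6
All differences < 0 → strictly DECREASING

Monotonically decreasing


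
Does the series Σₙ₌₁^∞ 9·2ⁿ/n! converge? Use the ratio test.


aₙ = 9·2^n/n!
a_{n+1}/aₙ = 2^(n+1)/(n+1)! × n!/2^n  (constant 9 cancels)
= 2/(n+1)
L = lim(n→∞) 2/(n+1) = 0
L < 1 → series CONVERGES

Converges (ratio test: L = 0 < 1)


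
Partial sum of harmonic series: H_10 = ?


H_10 = 1/1 + 1/2 + 1/3 + 1/4 + 1/5 + 1/6 + 1/7 + 1/8 + 1/9 + 1/10
= 7381/2520
≈ 2.929

H_10 = 7381/2520 ≈ 2.929


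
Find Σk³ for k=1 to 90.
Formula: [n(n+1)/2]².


n(n+1)/2 = 90×91/2 = 4095
Σk³ = 4095² = 16769025

Σk³ = 16769025


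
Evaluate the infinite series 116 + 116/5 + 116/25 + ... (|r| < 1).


S∞ = a₁/(1-r) = 116/(1 - 1/5)
= 116/(4/5)
= 145

S∞ = 145


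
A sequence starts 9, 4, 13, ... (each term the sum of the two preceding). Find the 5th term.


Computing iteratively: 9, 4, 13, 17, 30
a_5 = 30

a_5 = 30


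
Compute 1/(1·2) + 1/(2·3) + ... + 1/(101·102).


1/(k(k+1)) = 1/k - 1/(k+1) (partial fractions)
Telescoping: Σ = 1 - 1/102 = 101/102

Sum = 101/102


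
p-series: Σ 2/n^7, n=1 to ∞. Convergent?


p-series test: Σ c/n^p converges if p > 1, diverges if p ≤ 1 (constant c > 0 doesn't affect convergence).
p = 7
7 > 1 → CONVERGES

Converges (p = 7 > 1)


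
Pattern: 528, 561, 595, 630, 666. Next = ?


Pattern: triangular numbers: n(n+1)/2
Terms: 528, 561, 595, 630, 666
Next term = 703

Next term = 703


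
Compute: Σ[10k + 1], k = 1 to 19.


Σ(10k+1) = 10·Σk + 1·n
= 10·190 + 1·19
= 1900 + 19 = 1919

Σ = 1919


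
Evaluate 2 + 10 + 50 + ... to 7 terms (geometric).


Sₙ = 2×(5^7 - 1)/(5 - 1)
= 2×(78125 - 1)/4
= 2×78124/4
= 39062

S_7 = 39062


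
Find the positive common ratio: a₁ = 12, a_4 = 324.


r^(n-1) = aₙ/a₁
r^3 = 324/12 = 27
r = 27^(1/3)
= 3

r = 3


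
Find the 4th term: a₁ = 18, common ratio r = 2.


aₙ = a₁·r^(n-1)
= 18×2^3
= 18×8
= 144

a_4 = 144


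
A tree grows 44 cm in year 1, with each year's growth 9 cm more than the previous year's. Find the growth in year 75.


aₙ = a₁ + (n-1)d
= 44 + (75-1)×9
= 44 + 666
= 710

a_75 = 710


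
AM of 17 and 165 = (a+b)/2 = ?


AM = (17 + 165)/2 = 182/2 = 91

AM = 91


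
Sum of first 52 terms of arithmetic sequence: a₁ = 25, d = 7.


aₙ = 25 + (52-1)×7 = 382
Sₙ = n(a₁+aₙ)/2 = 52×(25+382)/2
= 52×407/2 = 10582

S_52 = 10582


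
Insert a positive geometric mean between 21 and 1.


GM = √(21×1) = √21 = 4.5826

GM = 4.5826


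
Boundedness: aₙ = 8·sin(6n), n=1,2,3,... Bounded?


For all n, -1 ≤ sin(6n) ≤ 1, so -8 ≤ 8·sin(6n) ≤ 8
Lower bound: -8, Upper bound: 8
The sequence IS bounded

Bounded (-8 ≤ aₙ ≤ 8)


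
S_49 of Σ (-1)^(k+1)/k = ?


S = 1 - 1/2 + 1/3 - 1/4 + 1/5 - 1/6 + 1/7 - 1/8 ± ...
= 0.7032
(Full series converges to +ln(2) ≈ +0.6931)

S_49 = 0.7032


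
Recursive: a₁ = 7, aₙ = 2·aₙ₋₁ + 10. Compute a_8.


Computing step by step:
a_1 = 7
a_2 = 24
a_3 = 58
a_4 = 126
a_5 = 262
a_6 = 534
a_7 = 1078
a_8 = 2166


a_8 = 2166


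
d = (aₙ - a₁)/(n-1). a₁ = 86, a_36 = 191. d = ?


d = (aₙ - a₁)/(n-1)
= (191 - 86)/(36-1)
= 105/35 = 3

d = 3


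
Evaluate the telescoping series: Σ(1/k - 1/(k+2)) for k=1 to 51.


Telescoping with gap 2: two head and two tail terms survive.
= (1 + 1/2) - (1/52 + 1/53)
= 3/2 - 1/52 - 1/53 = 4029/2756

Sum = 4029/2756


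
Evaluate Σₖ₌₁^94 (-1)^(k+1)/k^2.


S = 1 - 1/4 + 1/9 - 1/16 + 1/25 - 1/36 + 1/49 - 1/64 ± ...
= 0.8224
(Full series converges to +π²/12 ≈ +0.8225)

S_94 = 0.8224


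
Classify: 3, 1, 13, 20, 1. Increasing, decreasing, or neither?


Differences: -2, 12, 7, -19
Difference at position 2 is +12 (> 0) but position 1 is -2 (< 0) — sequence both rises and falls
→ NOT monotonic

Not monotonic


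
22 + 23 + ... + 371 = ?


Σₖ₌22^371 k = Σₖ₌₁^371 k − Σₖ₌₁^21 k
= 371·372/2 − 21·22/2
= 69006 − 231 = 68775

Σk = 68775


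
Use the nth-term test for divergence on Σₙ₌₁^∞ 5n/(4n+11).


lim(n→∞) 5n/(4n+11) = 5/4 = 5/4  (divide numerator and denominator by n)
lim aₙ = 5/4 ≠ 0 → series DIVERGES

Diverges (lim aₙ = 5/4 ≠ 0)


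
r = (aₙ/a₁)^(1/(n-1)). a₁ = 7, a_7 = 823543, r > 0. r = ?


r^(n-1) = aₙ/a₁
r^6 = 823543/7 = 117649
r = 117649^(1/6)
= ±7; taking r > 0 gives r = 7

r = 7


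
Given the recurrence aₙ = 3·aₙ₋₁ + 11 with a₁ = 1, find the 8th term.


Computing step by step:
a_1 = 1
a_2 = 14
a_3 = 53
a_4 = 170
a_5 = 521
a_6 = 1574
a_7 = 4733
a_8 = 14210


a_8 = 14210


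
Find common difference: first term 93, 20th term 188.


d = (aₙ - a₁)/(n-1)
= (188 - 93)/(20-1)
= 95/19 = 5

d = 5


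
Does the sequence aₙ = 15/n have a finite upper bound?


a₁ = 15, a₂ = 15/2, a₃ = 15/3, ...
0 < aₙ ≤ 15 for all n ≥ 1
Lower bound: 0, Upper bound: 15
The sequence IS bounded

Bounded (0 < aₙ ≤ 15)


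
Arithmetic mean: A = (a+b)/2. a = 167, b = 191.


AM = (167 + 191)/2 = 358/2 = 179

AM = 179


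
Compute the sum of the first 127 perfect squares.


n = 127
n(n+1)(2n+1)/6 = 127×128×255/6
= 4145280/6 = 690880

Σk² = 690880


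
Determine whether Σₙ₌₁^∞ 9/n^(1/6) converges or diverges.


p-series test: Σ c/n^p converges if p > 1, diverges if p ≤ 1 (constant c > 0 doesn't affect convergence).
p = 1/6
1/6 ≤ 1 → DIVERGES

Diverges (p = 1/6 ≤ 1)


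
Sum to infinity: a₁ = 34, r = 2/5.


S∞ = a₁/(1-r) = 34/(1 - 2/5)
= 34/(3/5)
= 170/3

S∞ = 170/3


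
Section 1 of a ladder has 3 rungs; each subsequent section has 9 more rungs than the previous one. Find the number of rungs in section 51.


aₙ = a₁ + (n-1)d
= 3 + (51-1)×9
= 3 + 450
= 453

a_51 = 453


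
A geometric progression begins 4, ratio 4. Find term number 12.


aₙ = a₁·r^(n-1)
= 4×4^11
= 4×4194304
= 16777216

a_12 = 16777216


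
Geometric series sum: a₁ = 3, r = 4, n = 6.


Sₙ = 3×(4^6 - 1)/(4 - 1)
= 3×(4096 - 1)/3
= 3×4095/3
= 4095

S_6 = 4095


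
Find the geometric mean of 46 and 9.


GM = √(46×9) = √414 = 20.347

GM = 20.347


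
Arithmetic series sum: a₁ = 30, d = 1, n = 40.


aₙ = 30 + (40-1)×1 = 69
Sₙ = n(a₁+aₙ)/2 = 40×(30+69)/2
= 40×99/2 = 1980

S_40 = 1980


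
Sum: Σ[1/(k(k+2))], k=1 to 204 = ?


1/(k(k+2)) = (1/2)·(1/k - 1/(k+2)) (partial fractions)
Telescoping: Σ = (1/2)·(1 + 1/2 - 1/205 - 1/206) = 31467/42230

Sum = 31467/42230


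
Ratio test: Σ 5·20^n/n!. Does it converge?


aₙ = 5·20^n/n!
a_{n+1}/aₙ = 20^(n+1)/(n+1)! × n!/20^n  (constant 5 cancels)
= 20/(n+1)
L = lim(n→∞) 20/(n+1) = 0
L < 1 → series CONVERGES

Converges (ratio test: L = 0 < 1)


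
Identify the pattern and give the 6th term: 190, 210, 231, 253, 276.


Pattern: triangular numbers: n(n+1)/2
Terms: 190, 210, 231, 253, 276
Next term = 300

Next term = 300


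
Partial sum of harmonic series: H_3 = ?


H_3 = 1/1 + 1/2 + 1/3
= 11/6
≈ 1.8333

H_3 = 11/6 ≈ 1.8333


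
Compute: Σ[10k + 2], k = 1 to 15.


Σ(10k+2) = 10·Σk + 2·n
= 10·120 + 2·15
= 1200 + 30 = 1230

Σ = 1230


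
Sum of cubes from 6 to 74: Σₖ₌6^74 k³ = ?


Σₖ₌6^74 k³ = [74·75/2]² − [5·6/2]²
= 7700625 − 225 = 7700400

Σk³ = 7700400


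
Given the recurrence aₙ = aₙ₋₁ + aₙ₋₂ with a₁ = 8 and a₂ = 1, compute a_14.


Computing iteratively: 8, 1, 9, 10, 19, 29, 48, 77, 125, 202, 327, 529, ...
a_14 = 1385

a_14 = 1385


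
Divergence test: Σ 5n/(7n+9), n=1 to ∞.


lim(n→∞) 5n/(7n+9) = 5/7 = 5/7  (divide numerator and denominator by n)
lim aₙ = 5/7 ≠ 0 → series DIVERGES

Diverges (lim aₙ = 5/7 ≠ 0)


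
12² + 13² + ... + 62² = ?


Σₖ₌12^62 k² = Σₖ₌₁^62 k² − Σₖ₌₁^11 k²
= 62·63·125/6 − 11·12·23/6
= 81375 − 506 = 80869

Σk² = 80869


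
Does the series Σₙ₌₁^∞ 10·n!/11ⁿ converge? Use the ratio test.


aₙ = 10·n!/11^n
a_{n+1}/aₙ = (n+1)!/11^(n+1) × 11^n/n!  (constant 10 cancels)
= (n+1)/11
L = lim(n→∞) (n+1)/11 = ∞
L > 1 → series DIVERGES

Diverges (ratio test: L = ∞ > 1)


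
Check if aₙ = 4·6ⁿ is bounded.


aₙ = 4·6ⁿ → as n→∞, aₙ→∞ (since base 6 > 1)
No finite upper bound exists
The sequence is UNBOUNDED

Unbounded (aₙ → ∞ as n → ∞)


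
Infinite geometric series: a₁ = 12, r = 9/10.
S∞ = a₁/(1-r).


S∞ = a₁/(1-r) = 12/(1 - 9/10)
= 12/(1/10)
= 120

S∞ = 120


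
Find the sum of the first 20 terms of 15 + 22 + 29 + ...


aₙ = 15 + (20-1)×7 = 148
Sₙ = n(a₁+aₙ)/2 = 20×(15+148)/2
= 20×163/2 = 1630

S_20 = 1630


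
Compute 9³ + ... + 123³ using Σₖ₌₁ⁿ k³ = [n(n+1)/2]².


Σₖ₌9^123 k³ = [123·124/2]² − [8·9/2]²
= 58155876 − 1296 = 58154580

Σk³ = 58154580


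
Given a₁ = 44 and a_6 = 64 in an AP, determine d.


d = (aₙ - a₁)/(n-1)
= (64 - 44)/(6-1)
= 20/5 = 4

d = 4


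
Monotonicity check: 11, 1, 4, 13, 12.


Differences: -10, 3, 9, -1
Difference at position 2 is +3 (> 0) but position 1 is -10 (< 0) — sequence both rises and falls
→ NOT monotonic

Not monotonic


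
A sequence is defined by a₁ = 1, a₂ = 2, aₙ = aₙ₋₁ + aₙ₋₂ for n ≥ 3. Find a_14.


Computing iteratively: 1, 2, 3, 5, 8, 13, 21, 34, 55, 89, 144, 233, ...
a_14 = 610

a_14 = 610


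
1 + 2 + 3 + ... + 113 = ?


n(n+1)/2 = 113×114/2 = 12882/2 = 6441

Σk = 6441


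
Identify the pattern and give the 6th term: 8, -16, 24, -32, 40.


Pattern: alternating sign, magnitude arithmetic (d=8)
Terms: 8, -16, 24, -32, 40
Next term = -48

Next term = -48


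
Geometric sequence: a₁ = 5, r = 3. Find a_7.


aₙ = a₁·r^(n-1)
= 5×3^6
= 5×729
= 3645

a_7 = 3645


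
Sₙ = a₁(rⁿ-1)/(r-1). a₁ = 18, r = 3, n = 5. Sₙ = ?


Sₙ = 18×(3^5 - 1)/(3 - 1)
= 18×(243 - 1)/2
= 18×242/2
= 2178

S_5 = 2178


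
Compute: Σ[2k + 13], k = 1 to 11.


Σ(2k+13) = 2·Σk + 13·n
= 2·66 + 13·11
= 132 + 143 = 275

Σ = 275


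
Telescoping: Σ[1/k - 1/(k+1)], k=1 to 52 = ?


Telescoping: adjacent terms cancel.
= 1/1 - 1/53
= 1 - 1/53 = 52/53

Sum = 52/53


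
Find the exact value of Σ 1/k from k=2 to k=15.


Σₖ₌2^15 1/k = 1/2 + 1/3 + 1/4 + ... + 1/15
= 835397/360360
≈ 2.3182

Sum = 835397/360360 ≈ 2.3182


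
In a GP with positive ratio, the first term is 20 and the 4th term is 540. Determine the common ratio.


r^(n-1) = aₙ/a₁
r^3 = 540/20 = 27
r = 27^(1/3)
= 3

r = 3


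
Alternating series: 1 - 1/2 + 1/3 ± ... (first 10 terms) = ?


S = 1 - 1/2 + 1/3 - 1/4 + 1/5 - 1/6 + 1/7 - 1/8 ± ...
= 0.6456
(Full series converges to +ln(2) ≈ +0.6931)

S_10 = 0.6456


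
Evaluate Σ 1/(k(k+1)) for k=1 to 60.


1/(k(k+1)) = 1/k - 1/(k+1) (partial fractions)
Telescoping: Σ = 1 - 1/61 = 60/61

Sum = 60/61


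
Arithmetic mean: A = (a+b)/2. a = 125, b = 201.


AM = (125 + 201)/2 = 326/2 = 163

AM = 163


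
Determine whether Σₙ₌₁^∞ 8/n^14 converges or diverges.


p-series test: Σ c/n^p converges if p > 1, diverges if p ≤ 1 (constant c > 0 doesn't affect convergence).
p = 14
14 > 1 → CONVERGES

Converges (p = 14 > 1)


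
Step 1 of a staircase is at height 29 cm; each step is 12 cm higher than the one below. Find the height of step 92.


aₙ = a₁ + (n-1)d
= 29 + (92-1)×12
= 29 + 1092
= 1121

a_92 = 1121


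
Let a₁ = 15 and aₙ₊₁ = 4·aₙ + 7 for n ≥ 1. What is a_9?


Computing step by step:
a_1 = 15
a_2 = 67
a_3 = 275
a_4 = 1107
a_5 = 4435
a_6 = 17747
a_7 = 70995
a_8 = 283987
a_9 = 1135955


a_9 = 1135955


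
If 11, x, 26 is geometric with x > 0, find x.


GM = √(11×26) = √286 = 16.9115

GM = 16.9115


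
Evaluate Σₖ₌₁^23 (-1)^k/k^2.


S = -1 + 1/4 - 1/9 + 1/16 - 1/25 + 1/36 - 1/49 + 1/64 ± ...
= -0.8234
(Full series converges to -π²/12 ≈ -0.8225)

S_23 = -0.8234


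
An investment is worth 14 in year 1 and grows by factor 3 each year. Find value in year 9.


aₙ = a₁·r^(n-1)
= 14×3^8
= 14×6561
= 91854

a_9 = 91854


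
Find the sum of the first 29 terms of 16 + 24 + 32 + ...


aₙ = 16 + (29-1)×8 = 240
Sₙ = n(a₁+aₙ)/2 = 29×(16+240)/2
= 29×256/2 = 3712

S_29 = 3712


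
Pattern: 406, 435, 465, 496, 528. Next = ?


Pattern: triangular numbers: n(n+1)/2
Terms: 406, 435, 465, 496, 528
Next term = 561

Next term = 561


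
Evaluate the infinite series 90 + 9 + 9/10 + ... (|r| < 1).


S∞ = a₁/(1-r) = 90/(1 - 1/10)
= 90/(9/10)
= 100

S∞ = 100


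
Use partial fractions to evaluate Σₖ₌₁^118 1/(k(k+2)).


1/(k(k+2)) = (1/2)·(1/k - 1/(k+2)) (partial fractions)
Telescoping: Σ = (1/2)·(1 + 1/2 - 1/119 - 1/120) = 21181/28560

Sum = 21181/28560


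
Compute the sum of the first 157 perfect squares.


n = 157
n(n+1)(2n+1)/6 = 157×158×315/6
= 7813890/6 = 1302315

Σk² = 1302315


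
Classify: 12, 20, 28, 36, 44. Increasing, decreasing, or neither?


Differences: 8, 8, 8, 8
All differences > 0 → strictly INCREASING

Monotonically increasing


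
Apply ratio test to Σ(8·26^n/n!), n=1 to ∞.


aₙ = 8·26^n/n!
a_{n+1}/aₙ = 26^(n+1)/(n+1)! × n!/26^n  (constant 8 cancels)
= 26/(n+1)
L = lim(n→∞) 26/(n+1) = 0
L < 1 → series CONVERGES

Converges (ratio test: L = 0 < 1)


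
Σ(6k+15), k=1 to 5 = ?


Σ(6k+15) = 6·Σk + 15·n
= 6·15 + 15·5
= 90 + 75 = 165

Σ = 165


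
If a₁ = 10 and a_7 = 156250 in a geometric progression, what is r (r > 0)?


r^(n-1) = aₙ/a₁
r^6 = 156250/10 = 15625
r = 15625^(1/6)
= ±5; taking r > 0 gives r = 5

r = 5


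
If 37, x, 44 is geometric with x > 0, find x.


GM = √(37×44) = √1628 = 40.3485

GM = 40.3485


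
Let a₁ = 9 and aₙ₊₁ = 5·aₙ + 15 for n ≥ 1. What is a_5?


Computing step by step:
a_1 = 9
a_2 = 60
a_3 = 315
a_4 = 1590
a_5 = 7965


a_5 = 7965


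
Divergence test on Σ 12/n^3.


lim(n→∞) 12/n^3 = 0
lim aₙ = 0 → nth-term test is INCONCLUSIVE
(Need other tests; this is actually a convergent p-series with p=3 > 1)

Inconclusive (lim aₙ = 0; need another test)


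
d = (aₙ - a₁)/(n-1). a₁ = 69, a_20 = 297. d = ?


d = (aₙ - a₁)/(n-1)
= (297 - 69)/(20-1)
= 228/19 = 12

d = 12


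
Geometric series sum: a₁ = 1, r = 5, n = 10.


Sₙ = 1×(5^10 - 1)/(5 - 1)
= 1×(9765625 - 1)/4
= 1×9765624/4
= 2441406

S_10 = 2441406


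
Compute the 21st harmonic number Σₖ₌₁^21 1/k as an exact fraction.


H_21 = 1/1 + 1/2 + 1/3 + ... + 1/21
= 18858053/5173168
≈ 3.6454

H_21 = 18858053/5173168 ≈ 3.6454


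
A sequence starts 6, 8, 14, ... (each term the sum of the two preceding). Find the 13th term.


Computing iteratively: 6, 8, 14, 22, 36, 58, 94, 152, 246, 398, 644, 1042, ...
a_13 = 1686

a_13 = 1686


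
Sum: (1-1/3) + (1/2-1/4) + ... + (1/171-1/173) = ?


Telescoping with gap 2: two head and two tail terms survive.
= (1 + 1/2) - (1/172 + 1/173)
= 3/2 - 1/172 - 1/173 = 44289/29756

Sum = 44289/29756


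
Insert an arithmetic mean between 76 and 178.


AM = (76 + 178)/2 = 254/2 = 127

AM = 127


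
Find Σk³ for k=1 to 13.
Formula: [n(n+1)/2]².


n(n+1)/2 = 13×14/2 = 91
Σk³ = 91² = 8281

Σk³ = 8281


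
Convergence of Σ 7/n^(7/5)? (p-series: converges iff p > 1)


p-series test: Σ c/n^p converges if p > 1, diverges if p ≤ 1 (constant c > 0 doesn't affect convergence).
p = 7/5
7/5 > 1 → CONVERGES

Converges (p = 7/5 > 1)


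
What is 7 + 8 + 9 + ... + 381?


Σₖ₌7^381 k = Σₖ₌₁^381 k − Σₖ₌₁^6 k
= 381·382/2 − 6·7/2
= 72771 − 21 = 72750

Σk = 72750


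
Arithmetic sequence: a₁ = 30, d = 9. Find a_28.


aₙ = a₁ + (n-1)d
= 30 + (28-1)×9
= 30 + 243
= 273

a_28 = 273


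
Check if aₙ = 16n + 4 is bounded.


aₙ = 16n + 4 → as n→∞, aₙ→∞
No finite upper bound exists
The sequence is UNBOUNDED

Unbounded (aₙ → ∞ as n → ∞)


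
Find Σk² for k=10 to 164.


Σₖ₌10^164 k² = Σₖ₌₁^164 k² − Σₖ₌₁^9 k²
= 164·165·329/6 − 9·10·19/6
= 1483790 − 285 = 1483505

Σk² = 1483505


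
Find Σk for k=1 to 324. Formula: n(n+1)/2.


n(n+1)/2 = 324×325/2 = 105300/2 = 52650

Σk = 52650


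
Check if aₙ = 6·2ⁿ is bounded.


aₙ = 6·2ⁿ → as n→∞, aₙ→∞ (since base 2 > 1)
No finite upper bound exists
The sequence is UNBOUNDED

Unbounded (aₙ → ∞ as n → ∞)


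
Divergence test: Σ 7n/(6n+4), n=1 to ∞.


lim(n→∞) 7n/(6n+4) = 7/6 = 7/6  (divide numerator and denominator by n)
lim aₙ = 7/6 ≠ 0 → series DIVERGES

Diverges (lim aₙ = 7/6 ≠ 0)


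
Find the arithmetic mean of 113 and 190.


AM = (113 + 190)/2 = 303/2 = 151.5

AM = 151.5


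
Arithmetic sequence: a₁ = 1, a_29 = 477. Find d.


d = (aₙ - a₁)/(n-1)
= (477 - 1)/(29-1)
= 476/28 = 17

d = 17


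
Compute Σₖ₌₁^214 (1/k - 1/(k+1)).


Telescoping: adjacent terms cancel.
= 1/1 - 1/215
= 1 - 1/215 = 214/215

Sum = 214/215


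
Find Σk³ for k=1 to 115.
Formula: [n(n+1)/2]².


n(n+1)/2 = 115×116/2 = 6670
Σk³ = 6670² = 44488900

Σk³ = 44488900


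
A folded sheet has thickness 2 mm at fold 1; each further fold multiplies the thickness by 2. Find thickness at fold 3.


aₙ = a₁·r^(n-1)
= 2×2^2
= 2×4
= 8

a_3 = 8


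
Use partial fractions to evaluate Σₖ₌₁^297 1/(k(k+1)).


1/(k(k+1)) = 1/k - 1/(k+1) (partial fractions)
Telescoping: Σ = 1 - 1/298 = 297/298

Sum = 297/298


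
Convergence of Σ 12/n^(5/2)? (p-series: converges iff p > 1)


p-series test: Σ c/n^p converges if p > 1, diverges if p ≤ 1 (constant c > 0 doesn't affect convergence).
p = 5/2
5/2 > 1 → CONVERGES

Converges (p = 5/2 > 1)


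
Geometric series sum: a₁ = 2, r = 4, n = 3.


Sₙ = 2×(4^3 - 1)/(4 - 1)
= 2×(64 - 1)/3
= 2×63/3
= 42

S_3 = 42


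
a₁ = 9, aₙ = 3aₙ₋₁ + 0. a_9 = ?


Computing step by step:
a_1 = 9
a_2 = 27
a_3 = 81
a_4 = 243
a_5 = 729
a_6 = 2187
a_7 = 6561
a_8 = 19683
a_9 = 59049


a_9 = 59049


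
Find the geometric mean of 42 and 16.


GM = √(42×16) = √672 = 25.923

GM = 25.923


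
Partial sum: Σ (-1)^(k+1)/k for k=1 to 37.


S = 1 - 1/2 + 1/3 - 1/4 + 1/5 - 1/6 + 1/7 - 1/8 ± ...
= 0.7065
(Full series converges to +ln(2) ≈ +0.6931)

S_37 = 0.7065


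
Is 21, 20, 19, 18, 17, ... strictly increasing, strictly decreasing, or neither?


Differences: -1, -1, -1, -1
All differences < 0 → strictly DECREASING

Monotonically decreasing


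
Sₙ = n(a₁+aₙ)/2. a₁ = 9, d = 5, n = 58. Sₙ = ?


aₙ = 9 + (58-1)×5 = 294
Sₙ = n(a₁+aₙ)/2 = 58×(9+294)/2
= 58×303/2 = 8787

S_58 = 8787


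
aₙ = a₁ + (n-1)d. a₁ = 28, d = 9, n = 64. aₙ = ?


aₙ = a₁ + (n-1)d
= 28 + (64-1)×9
= 28 + 567
= 595

a_64 = 595


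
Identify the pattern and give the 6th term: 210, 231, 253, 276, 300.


Pattern: triangular numbers: n(n+1)/2
Terms: 210, 231, 253, 276, 300
Next term = 325

Next term = 325


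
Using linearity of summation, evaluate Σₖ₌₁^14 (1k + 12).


Σ(1k+12) = 1·Σk + 12·n
= 1·105 + 12·14
= 105 + 168 = 273

Σ = 273


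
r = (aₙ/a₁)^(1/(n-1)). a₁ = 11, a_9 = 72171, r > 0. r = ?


r^(n-1) = aₙ/a₁
r^8 = 72171/11 = 6561
r = 6561^(1/8)
= ±3; taking r > 0 gives r = 3

r = 3


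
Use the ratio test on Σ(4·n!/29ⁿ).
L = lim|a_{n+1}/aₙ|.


aₙ = 4·n!/29^n
a_{n+1}/aₙ = (n+1)!/29^(n+1) × 29^n/n!  (constant 4 cancels)
= (n+1)/29
L = lim(n→∞) (n+1)/29 = ∞
L > 1 → series DIVERGES

Diverges (ratio test: L = ∞ > 1)


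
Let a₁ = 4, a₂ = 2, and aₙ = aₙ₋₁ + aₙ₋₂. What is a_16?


Computing iteratively: 4, 2, 6, 8, 14, 22, 36, 58, 94, 152, 246, 398, ...
a_16 = 2728

a_16 = 2728


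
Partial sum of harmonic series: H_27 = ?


H_27 = 1/1 + 1/2 + 1/3 + ... + 1/27
= 312536252003/80313433200
≈ 3.8915

H_27 = 312536252003/80313433200 ≈ 3.8915


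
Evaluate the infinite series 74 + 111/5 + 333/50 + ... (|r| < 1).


S∞ = a₁/(1-r) = 74/(1 - 3/10)
= 74/(7/10)
= 740/7

S∞ = 740/7


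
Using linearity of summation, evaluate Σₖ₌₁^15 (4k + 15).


Σ(4k+15) = 4·Σk + 15·n
= 4·120 + 15·15
= 480 + 225 = 705

Σ = 705


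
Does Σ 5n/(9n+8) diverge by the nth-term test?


lim(n→∞) 5n/(9n+8) = 5/9 = 5/9  (divide numerator and denominator by n)
lim aₙ = 5/9 ≠ 0 → series DIVERGES

Diverges (lim aₙ = 5/9 ≠ 0)


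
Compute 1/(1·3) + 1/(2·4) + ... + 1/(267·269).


1/(k(k+2)) = (1/2)·(1/k - 1/(k+2)) (partial fractions)
Telescoping: Σ = (1/2)·(1 + 1/2 - 1/268 - 1/269) = 107601/144184

Sum = 107601/144184


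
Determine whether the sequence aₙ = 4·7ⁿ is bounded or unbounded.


aₙ = 4·7ⁿ → as n→∞, aₙ→∞ (since base 7 > 1)
No finite upper bound exists
The sequence is UNBOUNDED

Unbounded (aₙ → ∞ as n → ∞)


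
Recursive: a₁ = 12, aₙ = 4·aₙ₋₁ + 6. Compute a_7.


Computing step by step:
a_1 = 12
a_2 = 54
a_3 = 222
a_4 = 894
a_5 = 3582
a_6 = 14334
a_7 = 57342


a_7 = 57342


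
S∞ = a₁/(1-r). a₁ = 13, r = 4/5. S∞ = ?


S∞ = a₁/(1-r) = 13/(1 - 4/5)
= 13/(1/5)
= 65

S∞ = 65


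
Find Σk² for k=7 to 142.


Σₖ₌7^142 k² = Σₖ₌₁^142 k² − Σₖ₌₁^6 k²
= 142·143·285/6 − 6·7·13/6
= 964535 − 91 = 964444

Σk² = 964444


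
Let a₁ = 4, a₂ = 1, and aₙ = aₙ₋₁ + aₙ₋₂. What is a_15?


Computing iteratively: 4, 1, 5, 6, 11, 17, 28, 45, 73, 118, 191, 309, ...
a_15 = 1309

a_15 = 1309


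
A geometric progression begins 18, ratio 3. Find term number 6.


aₙ = a₁·r^(n-1)
= 18×3^5
= 18×243
= 4374

a_6 = 4374


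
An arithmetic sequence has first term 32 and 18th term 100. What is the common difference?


d = (aₙ - a₁)/(n-1)
= (100 - 32)/(18-1)
= 68/17 = 4

d = 4


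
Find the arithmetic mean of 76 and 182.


AM = (76 + 182)/2 = 258/2 = 129

AM = 129


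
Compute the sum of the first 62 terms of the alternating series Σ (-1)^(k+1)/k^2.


S = 1 - 1/4 + 1/9 - 1/16 + 1/25 - 1/36 + 1/49 - 1/64 ± ...
= 0.8223
(Full series converges to +π²/12 ≈ +0.8225)

S_62 = 0.8223


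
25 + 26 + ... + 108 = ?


Σₖ₌25^108 k = Σₖ₌₁^108 k − Σₖ₌₁^24 k
= 108·109/2 − 24·25/2
= 5886 − 300 = 5586

Σk = 5586


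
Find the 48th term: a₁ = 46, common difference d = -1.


aₙ = a₁ + (n-1)d
= 46 + (48-1)×-1
= 46 - 47
= -1

a_48 = -1


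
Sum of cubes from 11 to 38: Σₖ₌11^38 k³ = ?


Σₖ₌11^38 k³ = [38·39/2]² − [10·11/2]²
= 549081 − 3025 = 546056

Σk³ = 546056


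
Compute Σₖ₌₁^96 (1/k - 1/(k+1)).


Telescoping: adjacent terms cancel.
= 1/1 - 1/97
= 1 - 1/97 = 96/97

Sum = 96/97


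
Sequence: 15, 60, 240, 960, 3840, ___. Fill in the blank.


Pattern: geometric (r=4)
Terms: 15, 60, 240, 960, 3840
Next term = 15360

Next term = 15360


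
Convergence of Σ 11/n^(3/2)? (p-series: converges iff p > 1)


p-series test: Σ c/n^p converges if p > 1, diverges if p ≤ 1 (constant c > 0 doesn't affect convergence).
p = 3/2
3/2 > 1 → CONVERGES

Converges (p = 3/2 > 1)


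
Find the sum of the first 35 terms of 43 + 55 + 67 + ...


aₙ = 43 + (35-1)×12 = 451
Sₙ = n(a₁+aₙ)/2 = 35×(43+451)/2
= 35×494/2 = 8645

S_35 = 8645


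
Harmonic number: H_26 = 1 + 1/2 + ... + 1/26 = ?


H_26 = 1/1 + 1/2 + 1/3 + ... + 1/26
= 34395742267/8923714800
≈ 3.8544

H_26 = 34395742267/8923714800 ≈ 3.8544


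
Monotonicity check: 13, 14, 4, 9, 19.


Differences: 1, -10, 5, 10
Difference at position 1 is +1 (> 0) but position 2 is -10 (< 0) — sequence both rises and falls
→ NOT monotonic

Not monotonic


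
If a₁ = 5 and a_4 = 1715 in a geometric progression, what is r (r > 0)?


r^(n-1) = aₙ/a₁
r^3 = 1715/5 = 343
r = 343^(1/3)
= 7

r = 7


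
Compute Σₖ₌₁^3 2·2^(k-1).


Sₙ = 2×(2^3 - 1)/(2 - 1)
= 2×(8 - 1)/1
= 2×7/1
= 14

S_3 = 14


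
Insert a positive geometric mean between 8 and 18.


GM = √(8×18) = √144 = 12

GM = 12


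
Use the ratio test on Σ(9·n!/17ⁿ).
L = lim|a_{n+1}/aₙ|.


aₙ = 9·n!/17^n
a_{n+1}/aₙ = (n+1)!/17^(n+1) × 17^n/n!  (constant 9 cancels)
= (n+1)/17
L = lim(n→∞) (n+1)/17 = ∞
L > 1 → series DIVERGES

Diverges (ratio test: L = ∞ > 1)


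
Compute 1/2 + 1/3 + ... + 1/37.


Σₖ₌2^37 1/k = 1/2 + 1/3 + 1/4 + ... + 1/37
= 1555077795250633/485721041551200
≈ 3.2016

Sum = 1555077795250633/485721041551200 ≈ 3.2016


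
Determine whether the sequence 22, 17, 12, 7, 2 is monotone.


Differences: -5, -5, -5, -5
All differences < 0 → strictly DECREASING

Monotonically decreasing


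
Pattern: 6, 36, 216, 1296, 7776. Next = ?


Pattern: geometric (r=6)
Terms: 6, 36, 216, 1296, 7776
Next term = 46656

Next term = 46656


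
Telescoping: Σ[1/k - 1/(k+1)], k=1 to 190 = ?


Telescoping: adjacent terms cancel.
= 1/1 - 1/191
= 1 - 1/191 = 190/191

Sum = 190/191


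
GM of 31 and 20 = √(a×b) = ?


GM = √(31×20) = √620 = 24.8998

GM = 24.8998


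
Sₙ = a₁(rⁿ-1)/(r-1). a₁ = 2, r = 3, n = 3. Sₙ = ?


Sₙ = 2×(3^3 - 1)/(3 - 1)
= 2×(27 - 1)/2
= 2×26/2
= 26

S_3 = 26


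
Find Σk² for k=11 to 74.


Σₖ₌11^74 k² = Σₖ₌₁^74 k² − Σₖ₌₁^10 k²
= 74·75·149/6 − 10·11·21/6
= 137825 − 385 = 137440

Σk² = 137440


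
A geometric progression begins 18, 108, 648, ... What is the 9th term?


aₙ = a₁·r^(n-1)
= 18×6^8
= 18×1679616
= 30233088

a_9 = 30233088


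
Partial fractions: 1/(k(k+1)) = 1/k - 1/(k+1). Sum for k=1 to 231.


1/(k(k+1)) = 1/k - 1/(k+1) (partial fractions)
Telescoping: Σ = 1 - 1/232 = 231/232

Sum = 231/232


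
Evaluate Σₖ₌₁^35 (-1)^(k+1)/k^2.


S = 1 - 1/4 + 1/9 - 1/16 + 1/25 - 1/36 + 1/49 - 1/64 ± ...
= 0.8229
(Full series converges to +π²/12 ≈ +0.8225)

S_35 = 0.8229


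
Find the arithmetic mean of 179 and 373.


AM = (179 + 373)/2 = 552/2 = 276

AM = 276


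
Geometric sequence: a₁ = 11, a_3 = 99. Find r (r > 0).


r^(n-1) = aₙ/a₁
r^2 = 99/11 = 9
r = 9^(1/2)
= ±3; taking r > 0 gives r = 3

r = 3
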